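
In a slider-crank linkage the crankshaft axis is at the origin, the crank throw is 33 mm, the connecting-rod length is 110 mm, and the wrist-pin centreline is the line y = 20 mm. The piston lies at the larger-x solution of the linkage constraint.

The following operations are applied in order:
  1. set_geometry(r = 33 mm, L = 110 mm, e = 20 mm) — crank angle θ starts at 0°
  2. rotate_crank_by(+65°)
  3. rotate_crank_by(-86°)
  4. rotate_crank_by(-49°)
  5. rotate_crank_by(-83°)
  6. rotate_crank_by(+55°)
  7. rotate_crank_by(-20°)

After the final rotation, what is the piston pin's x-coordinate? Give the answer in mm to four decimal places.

82.9225

set_geometry: r = 33 mm, L = 110 mm, e = 20 mm; θ ← 0°
rotate_crank_by(+65°): θ ← 0° +65° = 65°
rotate_crank_by(-86°): θ ← 65° -86° = -21°
rotate_crank_by(-49°): θ ← -21° -49° = -70°
rotate_crank_by(-83°): θ ← -70° -83° = -153°
rotate_crank_by(+55°): θ ← -153° +55° = -98°
rotate_crank_by(-20°): θ ← -98° -20° = -118°
crank pin P = (r cos θ, r sin θ) = (-15.492562, -29.137271)
h = r sin θ − e = -29.137271 − 20 = -49.137271
x = r cos θ + √(L² − h²) = -15.492562 + √(12100.0 − 2414.4714) = -15.492562 + 98.415083 = 82.922522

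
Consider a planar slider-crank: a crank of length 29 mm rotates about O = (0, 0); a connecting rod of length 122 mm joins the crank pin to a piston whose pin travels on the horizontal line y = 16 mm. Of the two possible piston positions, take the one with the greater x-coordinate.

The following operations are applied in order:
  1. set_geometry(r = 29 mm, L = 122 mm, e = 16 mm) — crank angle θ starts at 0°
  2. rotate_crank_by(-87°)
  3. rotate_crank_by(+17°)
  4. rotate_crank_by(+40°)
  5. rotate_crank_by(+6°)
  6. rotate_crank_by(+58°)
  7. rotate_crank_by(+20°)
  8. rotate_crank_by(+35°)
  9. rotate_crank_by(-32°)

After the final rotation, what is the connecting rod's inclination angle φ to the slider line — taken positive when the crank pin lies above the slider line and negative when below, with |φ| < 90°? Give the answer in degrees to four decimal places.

set_geometry: r = 29 mm, L = 122 mm, e = 16 mm; θ ← 0°
rotate_crank_by(-87°): θ ← 0° -87° = -87°
rotate_crank_by(+17°): θ ← -87° +17° = -70°
rotate_crank_by(+40°): θ ← -70° +40° = -30°
rotate_crank_by(+6°): θ ← -30° +6° = -24°
rotate_crank_by(+58°): θ ← -24° +58° = 34°
rotate_crank_by(+20°): θ ← 34° +20° = 54°
rotate_crank_by(+35°): θ ← 54° +35° = 89°
rotate_crank_by(-32°): θ ← 89° -32° = 57°
crank pin P = (r cos θ, r sin θ) = (15.794532, 24.321446)
h = r sin θ − e = 24.321446 − 16 = 8.321446
sin φ = h / L = 8.321446 / 122 = 0.06820858
φ = arcsin(0.06820858) = 3.911100°

3.9111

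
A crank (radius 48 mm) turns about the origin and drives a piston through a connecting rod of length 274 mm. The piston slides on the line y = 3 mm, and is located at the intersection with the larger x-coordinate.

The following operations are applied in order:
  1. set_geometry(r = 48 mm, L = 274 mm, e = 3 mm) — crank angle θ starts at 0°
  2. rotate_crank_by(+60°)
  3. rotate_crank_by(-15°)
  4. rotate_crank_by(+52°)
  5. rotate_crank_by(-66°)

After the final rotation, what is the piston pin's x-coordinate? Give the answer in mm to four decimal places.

314.2817

set_geometry: r = 48 mm, L = 274 mm, e = 3 mm; θ ← 0°
rotate_crank_by(+60°): θ ← 0° +60° = 60°
rotate_crank_by(-15°): θ ← 60° -15° = 45°
rotate_crank_by(+52°): θ ← 45° +52° = 97°
rotate_crank_by(-66°): θ ← 97° -66° = 31°
crank pin P = (r cos θ, r sin θ) = (41.144030, 24.721828)
h = r sin θ − e = 24.721828 − 3 = 21.721828
x = r cos θ + √(L² − h²) = 41.144030 + √(75076.0 − 471.8378) = 41.144030 + 273.137625 = 314.281655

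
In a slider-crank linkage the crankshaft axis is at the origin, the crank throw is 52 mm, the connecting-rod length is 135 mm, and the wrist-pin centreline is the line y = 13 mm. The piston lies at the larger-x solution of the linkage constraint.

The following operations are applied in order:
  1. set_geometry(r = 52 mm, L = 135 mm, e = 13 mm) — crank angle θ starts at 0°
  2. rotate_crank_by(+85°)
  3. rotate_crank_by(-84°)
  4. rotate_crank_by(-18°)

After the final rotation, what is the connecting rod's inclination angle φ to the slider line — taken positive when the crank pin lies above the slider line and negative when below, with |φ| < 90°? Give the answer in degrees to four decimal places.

set_geometry: r = 52 mm, L = 135 mm, e = 13 mm; θ ← 0°
rotate_crank_by(+85°): θ ← 0° +85° = 85°
rotate_crank_by(-84°): θ ← 85° -84° = 1°
rotate_crank_by(-18°): θ ← 1° -18° = -17°
crank pin P = (r cos θ, r sin θ) = (49.727847, -15.203329)
h = r sin θ − e = -15.203329 − 13 = -28.203329
sin φ = h / L = -28.203329 / 135 = -0.20891355
φ = arcsin(-0.20891355) = -12.058691°

-12.0587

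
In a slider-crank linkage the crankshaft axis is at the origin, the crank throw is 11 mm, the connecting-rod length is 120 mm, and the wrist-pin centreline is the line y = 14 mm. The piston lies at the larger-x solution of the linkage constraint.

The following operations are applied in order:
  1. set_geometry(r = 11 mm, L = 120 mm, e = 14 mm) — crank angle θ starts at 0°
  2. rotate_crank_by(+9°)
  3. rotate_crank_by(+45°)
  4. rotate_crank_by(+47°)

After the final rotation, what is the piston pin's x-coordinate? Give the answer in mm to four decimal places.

117.8584

set_geometry: r = 11 mm, L = 120 mm, e = 14 mm; θ ← 0°
rotate_crank_by(+9°): θ ← 0° +9° = 9°
rotate_crank_by(+45°): θ ← 9° +45° = 54°
rotate_crank_by(+47°): θ ← 54° +47° = 101°
crank pin P = (r cos θ, r sin θ) = (-2.098899, 10.797899)
h = r sin θ − e = 10.797899 − 14 = -3.202101
x = r cos θ + √(L² − h²) = -2.098899 + √(14400.0 − 10.2535) = -2.098899 + 119.957270 = 117.858371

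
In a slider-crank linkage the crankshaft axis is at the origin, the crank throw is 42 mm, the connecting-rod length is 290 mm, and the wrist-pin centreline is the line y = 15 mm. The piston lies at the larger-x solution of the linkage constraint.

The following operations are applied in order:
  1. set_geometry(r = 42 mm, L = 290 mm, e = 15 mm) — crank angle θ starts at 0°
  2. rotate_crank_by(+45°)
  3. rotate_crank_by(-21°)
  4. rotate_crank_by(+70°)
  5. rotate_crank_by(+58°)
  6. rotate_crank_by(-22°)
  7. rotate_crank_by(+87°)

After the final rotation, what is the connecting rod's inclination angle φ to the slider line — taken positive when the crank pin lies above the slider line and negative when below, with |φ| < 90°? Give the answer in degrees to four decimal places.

set_geometry: r = 42 mm, L = 290 mm, e = 15 mm; θ ← 0°
rotate_crank_by(+45°): θ ← 0° +45° = 45°
rotate_crank_by(-21°): θ ← 45° -21° = 24°
rotate_crank_by(+70°): θ ← 24° +70° = 94°
rotate_crank_by(+58°): θ ← 94° +58° = 152°
rotate_crank_by(-22°): θ ← 152° -22° = 130°
rotate_crank_by(+87°): θ ← 130° +87° = 217°
crank pin P = (r cos θ, r sin θ) = (-33.542691, -25.276231)
h = r sin θ − e = -25.276231 − 15 = -40.276231
sin φ = h / L = -40.276231 / 290 = -0.13888356
φ = arcsin(-0.13888356) = -7.983248°

-7.9832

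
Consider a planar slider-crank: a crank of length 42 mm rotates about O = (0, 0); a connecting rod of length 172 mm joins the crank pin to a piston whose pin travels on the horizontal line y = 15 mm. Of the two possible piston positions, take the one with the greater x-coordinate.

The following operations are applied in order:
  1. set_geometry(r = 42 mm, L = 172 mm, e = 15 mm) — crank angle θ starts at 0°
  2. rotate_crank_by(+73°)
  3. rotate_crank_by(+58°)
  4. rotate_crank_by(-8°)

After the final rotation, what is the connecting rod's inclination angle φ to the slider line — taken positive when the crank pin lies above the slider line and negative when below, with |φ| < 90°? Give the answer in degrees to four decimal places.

set_geometry: r = 42 mm, L = 172 mm, e = 15 mm; θ ← 0°
rotate_crank_by(+73°): θ ← 0° +73° = 73°
rotate_crank_by(+58°): θ ← 73° +58° = 131°
rotate_crank_by(-8°): θ ← 131° -8° = 123°
crank pin P = (r cos θ, r sin θ) = (-22.874839, 35.224164)
h = r sin θ − e = 35.224164 − 15 = 20.224164
sin φ = h / L = 20.224164 / 172 = 0.11758235
φ = arcsin(0.11758235) = 6.752593°

6.7526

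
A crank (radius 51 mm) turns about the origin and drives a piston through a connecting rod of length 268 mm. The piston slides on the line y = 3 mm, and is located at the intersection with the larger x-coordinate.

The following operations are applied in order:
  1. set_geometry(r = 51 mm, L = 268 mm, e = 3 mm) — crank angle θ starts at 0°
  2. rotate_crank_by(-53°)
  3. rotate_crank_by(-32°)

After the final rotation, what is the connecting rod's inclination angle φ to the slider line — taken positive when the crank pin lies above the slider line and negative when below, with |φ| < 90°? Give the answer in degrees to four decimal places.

set_geometry: r = 51 mm, L = 268 mm, e = 3 mm; θ ← 0°
rotate_crank_by(-53°): θ ← 0° -53° = -53°
rotate_crank_by(-32°): θ ← -53° -32° = -85°
crank pin P = (r cos θ, r sin θ) = (4.444943, -50.805930)
h = r sin θ − e = -50.805930 − 3 = -53.805930
sin φ = h / L = -53.805930 / 268 = -0.20076839
φ = arcsin(-0.20076839) = -11.581896°

-11.5819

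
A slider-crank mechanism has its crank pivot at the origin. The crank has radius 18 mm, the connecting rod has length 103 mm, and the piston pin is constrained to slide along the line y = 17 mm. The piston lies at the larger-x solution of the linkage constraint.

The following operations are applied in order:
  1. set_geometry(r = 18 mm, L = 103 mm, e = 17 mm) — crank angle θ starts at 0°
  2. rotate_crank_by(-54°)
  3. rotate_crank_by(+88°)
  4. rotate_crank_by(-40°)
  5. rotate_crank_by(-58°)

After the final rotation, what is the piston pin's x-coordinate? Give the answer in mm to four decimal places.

105.4007

set_geometry: r = 18 mm, L = 103 mm, e = 17 mm; θ ← 0°
rotate_crank_by(-54°): θ ← 0° -54° = -54°
rotate_crank_by(+88°): θ ← -54° +88° = 34°
rotate_crank_by(-40°): θ ← 34° -40° = -6°
rotate_crank_by(-58°): θ ← -6° -58° = -64°
crank pin P = (r cos θ, r sin θ) = (7.890681, -16.178293)
h = r sin θ − e = -16.178293 − 17 = -33.178293
x = r cos θ + √(L² − h²) = 7.890681 + √(10609.0 − 1100.7991) = 7.890681 + 97.510004 = 105.400685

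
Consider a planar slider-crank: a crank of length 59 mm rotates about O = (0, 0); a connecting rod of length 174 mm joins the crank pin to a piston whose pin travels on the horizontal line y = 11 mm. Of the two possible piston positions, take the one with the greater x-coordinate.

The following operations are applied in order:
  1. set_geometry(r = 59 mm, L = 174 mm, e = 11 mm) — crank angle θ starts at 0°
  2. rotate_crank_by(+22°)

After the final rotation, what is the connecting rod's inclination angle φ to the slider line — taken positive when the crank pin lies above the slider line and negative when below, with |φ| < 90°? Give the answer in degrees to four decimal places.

set_geometry: r = 59 mm, L = 174 mm, e = 11 mm; θ ← 0°
rotate_crank_by(+22°): θ ← 0° +22° = 22°
crank pin P = (r cos θ, r sin θ) = (54.703847, 22.101789)
h = r sin θ − e = 22.101789 − 11 = 11.101789
sin φ = h / L = 11.101789 / 174 = 0.06380339
φ = arcsin(0.06380339) = 3.658150°

3.6581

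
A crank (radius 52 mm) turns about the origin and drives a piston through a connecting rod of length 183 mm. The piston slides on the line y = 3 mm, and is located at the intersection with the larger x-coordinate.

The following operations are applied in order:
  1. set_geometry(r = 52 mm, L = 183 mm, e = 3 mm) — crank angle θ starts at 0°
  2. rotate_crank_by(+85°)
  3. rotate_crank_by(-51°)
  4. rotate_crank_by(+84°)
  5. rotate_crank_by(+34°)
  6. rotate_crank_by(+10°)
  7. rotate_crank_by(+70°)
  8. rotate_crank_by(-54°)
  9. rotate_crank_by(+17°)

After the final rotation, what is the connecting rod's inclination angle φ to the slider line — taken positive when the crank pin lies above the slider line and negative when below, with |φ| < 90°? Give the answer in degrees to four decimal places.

set_geometry: r = 52 mm, L = 183 mm, e = 3 mm; θ ← 0°
rotate_crank_by(+85°): θ ← 0° +85° = 85°
rotate_crank_by(-51°): θ ← 85° -51° = 34°
rotate_crank_by(+84°): θ ← 34° +84° = 118°
rotate_crank_by(+34°): θ ← 118° +34° = 152°
rotate_crank_by(+10°): θ ← 152° +10° = 162°
rotate_crank_by(+70°): θ ← 162° +70° = 232°
rotate_crank_by(-54°): θ ← 232° -54° = 178°
rotate_crank_by(+17°): θ ← 178° +17° = 195°
crank pin P = (r cos θ, r sin θ) = (-50.228143, -13.458590)
h = r sin θ − e = -13.458590 − 3 = -16.458590
sin φ = h / L = -16.458590 / 183 = -0.08993765
φ = arcsin(-0.08993765) = -5.160020°

-5.1600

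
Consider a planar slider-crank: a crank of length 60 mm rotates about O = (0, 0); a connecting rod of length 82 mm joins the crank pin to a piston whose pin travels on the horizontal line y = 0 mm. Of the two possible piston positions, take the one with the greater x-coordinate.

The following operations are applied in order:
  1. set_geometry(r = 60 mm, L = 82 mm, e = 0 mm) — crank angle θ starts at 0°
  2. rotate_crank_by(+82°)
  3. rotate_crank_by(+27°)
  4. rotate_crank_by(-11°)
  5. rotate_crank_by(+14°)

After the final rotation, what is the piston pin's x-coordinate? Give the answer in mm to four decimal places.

37.7663

set_geometry: r = 60 mm, L = 82 mm, e = 0 mm; θ ← 0°
rotate_crank_by(+82°): θ ← 0° +82° = 82°
rotate_crank_by(+27°): θ ← 82° +27° = 109°
rotate_crank_by(-11°): θ ← 109° -11° = 98°
rotate_crank_by(+14°): θ ← 98° +14° = 112°
crank pin P = (r cos θ, r sin θ) = (-22.476396, 55.631031)
h = r sin θ − e = 55.631031 − 0 = 55.631031
x = r cos θ + √(L² − h²) = -22.476396 + √(6724.0 − 3094.8116) = -22.476396 + 60.242745 = 37.766350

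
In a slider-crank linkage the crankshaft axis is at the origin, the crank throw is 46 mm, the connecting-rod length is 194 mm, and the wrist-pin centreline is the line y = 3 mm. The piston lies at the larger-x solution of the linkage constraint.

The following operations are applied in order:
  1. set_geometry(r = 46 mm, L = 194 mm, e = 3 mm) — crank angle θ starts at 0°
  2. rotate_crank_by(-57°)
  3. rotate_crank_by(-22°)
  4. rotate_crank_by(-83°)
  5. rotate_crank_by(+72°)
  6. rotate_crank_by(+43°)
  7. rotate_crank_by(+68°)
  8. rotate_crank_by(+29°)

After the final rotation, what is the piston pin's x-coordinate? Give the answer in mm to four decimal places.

220.8709

set_geometry: r = 46 mm, L = 194 mm, e = 3 mm; θ ← 0°
rotate_crank_by(-57°): θ ← 0° -57° = -57°
rotate_crank_by(-22°): θ ← -57° -22° = -79°
rotate_crank_by(-83°): θ ← -79° -83° = -162°
rotate_crank_by(+72°): θ ← -162° +72° = -90°
rotate_crank_by(+43°): θ ← -90° +43° = -47°
rotate_crank_by(+68°): θ ← -47° +68° = 21°
rotate_crank_by(+29°): θ ← 21° +29° = 50°
crank pin P = (r cos θ, r sin θ) = (29.568230, 35.238044)
h = r sin θ − e = 35.238044 − 3 = 32.238044
x = r cos θ + √(L² − h²) = 29.568230 + √(37636.0 − 1039.2915) = 29.568230 + 191.302662 = 220.870892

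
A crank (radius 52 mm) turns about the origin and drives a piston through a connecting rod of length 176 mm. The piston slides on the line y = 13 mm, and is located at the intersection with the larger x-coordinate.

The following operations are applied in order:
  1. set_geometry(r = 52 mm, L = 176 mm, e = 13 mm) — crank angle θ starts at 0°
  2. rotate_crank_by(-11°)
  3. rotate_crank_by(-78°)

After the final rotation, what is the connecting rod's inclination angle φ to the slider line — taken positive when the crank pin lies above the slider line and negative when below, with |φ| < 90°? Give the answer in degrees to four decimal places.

set_geometry: r = 52 mm, L = 176 mm, e = 13 mm; θ ← 0°
rotate_crank_by(-11°): θ ← 0° -11° = -11°
rotate_crank_by(-78°): θ ← -11° -78° = -89°
crank pin P = (r cos θ, r sin θ) = (0.907525, -51.992080)
h = r sin θ − e = -51.992080 − 13 = -64.992080
sin φ = h / L = -64.992080 / 176 = -0.36927318
φ = arcsin(-0.36927318) = -21.670800°

-21.6708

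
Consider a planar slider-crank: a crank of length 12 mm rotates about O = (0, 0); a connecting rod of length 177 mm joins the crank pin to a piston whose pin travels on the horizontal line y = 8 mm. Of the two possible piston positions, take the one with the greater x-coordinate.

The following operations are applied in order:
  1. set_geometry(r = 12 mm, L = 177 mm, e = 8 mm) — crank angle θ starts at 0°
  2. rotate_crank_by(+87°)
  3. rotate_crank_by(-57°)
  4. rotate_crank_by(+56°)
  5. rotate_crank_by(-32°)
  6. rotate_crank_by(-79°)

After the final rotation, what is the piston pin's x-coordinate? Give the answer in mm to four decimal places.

set_geometry: r = 12 mm, L = 177 mm, e = 8 mm; θ ← 0°
rotate_crank_by(+87°): θ ← 0° +87° = 87°
rotate_crank_by(-57°): θ ← 87° -57° = 30°
rotate_crank_by(+56°): θ ← 30° +56° = 86°
rotate_crank_by(-32°): θ ← 86° -32° = 54°
rotate_crank_by(-79°): θ ← 54° -79° = -25°
crank pin P = (r cos θ, r sin θ) = (10.875693, -5.071419)
h = r sin θ − e = -5.071419 − 8 = -13.071419
x = r cos θ + √(L² − h²) = 10.875693 + √(31329.0 − 170.8620) = 10.875693 + 176.516679 = 187.392373

187.3924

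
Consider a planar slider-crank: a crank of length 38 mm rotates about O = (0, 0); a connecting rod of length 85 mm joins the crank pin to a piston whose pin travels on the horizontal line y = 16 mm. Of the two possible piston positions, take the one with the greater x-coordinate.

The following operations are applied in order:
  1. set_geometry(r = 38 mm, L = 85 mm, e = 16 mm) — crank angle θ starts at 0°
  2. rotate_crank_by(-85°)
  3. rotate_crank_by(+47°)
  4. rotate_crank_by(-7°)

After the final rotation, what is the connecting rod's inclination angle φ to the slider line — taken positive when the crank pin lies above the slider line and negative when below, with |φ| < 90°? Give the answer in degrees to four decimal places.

-30.2885

set_geometry: r = 38 mm, L = 85 mm, e = 16 mm; θ ← 0°
rotate_crank_by(-85°): θ ← 0° -85° = -85°
rotate_crank_by(+47°): θ ← -85° +47° = -38°
rotate_crank_by(-7°): θ ← -38° -7° = -45°
crank pin P = (r cos θ, r sin θ) = (26.870058, -26.870058)
h = r sin θ − e = -26.870058 − 16 = -42.870058
sin φ = h / L = -42.870058 / 85 = -0.50435362
φ = arcsin(-0.50435362) = -30.288454°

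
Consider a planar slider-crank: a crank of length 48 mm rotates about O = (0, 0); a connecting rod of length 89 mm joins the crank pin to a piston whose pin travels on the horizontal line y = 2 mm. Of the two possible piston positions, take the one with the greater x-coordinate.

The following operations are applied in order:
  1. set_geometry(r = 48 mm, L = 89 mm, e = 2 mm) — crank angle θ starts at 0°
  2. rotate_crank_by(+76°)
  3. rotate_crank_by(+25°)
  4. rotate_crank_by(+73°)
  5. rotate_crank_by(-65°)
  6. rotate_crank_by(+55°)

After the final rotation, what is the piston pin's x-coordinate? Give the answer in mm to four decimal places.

42.1480

set_geometry: r = 48 mm, L = 89 mm, e = 2 mm; θ ← 0°
rotate_crank_by(+76°): θ ← 0° +76° = 76°
rotate_crank_by(+25°): θ ← 76° +25° = 101°
rotate_crank_by(+73°): θ ← 101° +73° = 174°
rotate_crank_by(-65°): θ ← 174° -65° = 109°
rotate_crank_by(+55°): θ ← 109° +55° = 164°
crank pin P = (r cos θ, r sin θ) = (-46.140561, 13.230593)
h = r sin θ − e = 13.230593 − 2 = 11.230593
x = r cos θ + √(L² − h²) = -46.140561 + √(7921.0 − 126.1262) = -46.140561 + 88.288582 = 42.148021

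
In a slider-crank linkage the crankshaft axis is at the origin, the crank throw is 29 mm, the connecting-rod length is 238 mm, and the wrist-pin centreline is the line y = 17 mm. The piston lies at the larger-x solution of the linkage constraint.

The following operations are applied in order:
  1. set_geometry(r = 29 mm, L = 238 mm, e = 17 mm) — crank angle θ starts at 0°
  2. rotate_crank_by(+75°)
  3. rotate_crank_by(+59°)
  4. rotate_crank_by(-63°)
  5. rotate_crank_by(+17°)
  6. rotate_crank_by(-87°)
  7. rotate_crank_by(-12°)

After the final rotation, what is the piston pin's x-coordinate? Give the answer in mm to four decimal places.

set_geometry: r = 29 mm, L = 238 mm, e = 17 mm; θ ← 0°
rotate_crank_by(+75°): θ ← 0° +75° = 75°
rotate_crank_by(+59°): θ ← 75° +59° = 134°
rotate_crank_by(-63°): θ ← 134° -63° = 71°
rotate_crank_by(+17°): θ ← 71° +17° = 88°
rotate_crank_by(-87°): θ ← 88° -87° = 1°
rotate_crank_by(-12°): θ ← 1° -12° = -11°
crank pin P = (r cos θ, r sin θ) = (28.467188, -5.533461)
h = r sin θ − e = -5.533461 − 17 = -22.533461
x = r cos θ + √(L² − h²) = 28.467188 + √(56644.0 − 507.7569) = 28.467188 + 236.930883 = 265.398071

265.3981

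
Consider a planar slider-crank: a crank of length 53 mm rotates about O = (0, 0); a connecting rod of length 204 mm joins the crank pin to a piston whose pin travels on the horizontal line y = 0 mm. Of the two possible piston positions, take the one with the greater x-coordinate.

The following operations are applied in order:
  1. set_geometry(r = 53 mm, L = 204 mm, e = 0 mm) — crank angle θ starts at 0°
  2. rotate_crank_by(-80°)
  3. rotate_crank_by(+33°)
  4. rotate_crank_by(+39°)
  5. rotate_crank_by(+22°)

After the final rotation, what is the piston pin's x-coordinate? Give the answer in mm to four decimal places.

set_geometry: r = 53 mm, L = 204 mm, e = 0 mm; θ ← 0°
rotate_crank_by(-80°): θ ← 0° -80° = -80°
rotate_crank_by(+33°): θ ← -80° +33° = -47°
rotate_crank_by(+39°): θ ← -47° +39° = -8°
rotate_crank_by(+22°): θ ← -8° +22° = 14°
crank pin P = (r cos θ, r sin θ) = (51.425673, 12.821860)
h = r sin θ − e = 12.821860 − 0 = 12.821860
x = r cos θ + √(L² − h²) = 51.425673 + √(41616.0 − 164.4001) = 51.425673 + 203.596660 = 255.022333

255.0223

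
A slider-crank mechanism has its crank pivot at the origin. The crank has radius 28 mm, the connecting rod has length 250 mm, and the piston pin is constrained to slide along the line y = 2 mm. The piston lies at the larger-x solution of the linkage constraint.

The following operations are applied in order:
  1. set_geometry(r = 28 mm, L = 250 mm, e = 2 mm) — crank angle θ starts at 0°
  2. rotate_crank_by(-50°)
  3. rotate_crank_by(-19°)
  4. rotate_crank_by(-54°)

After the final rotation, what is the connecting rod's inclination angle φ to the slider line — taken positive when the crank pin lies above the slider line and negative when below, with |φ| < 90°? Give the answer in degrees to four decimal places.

-5.8504

set_geometry: r = 28 mm, L = 250 mm, e = 2 mm; θ ← 0°
rotate_crank_by(-50°): θ ← 0° -50° = -50°
rotate_crank_by(-19°): θ ← -50° -19° = -69°
rotate_crank_by(-54°): θ ← -69° -54° = -123°
crank pin P = (r cos θ, r sin θ) = (-15.249893, -23.482776)
h = r sin θ − e = -23.482776 − 2 = -25.482776
sin φ = h / L = -25.482776 / 250 = -0.10193110
φ = arcsin(-0.10193110) = -5.850383°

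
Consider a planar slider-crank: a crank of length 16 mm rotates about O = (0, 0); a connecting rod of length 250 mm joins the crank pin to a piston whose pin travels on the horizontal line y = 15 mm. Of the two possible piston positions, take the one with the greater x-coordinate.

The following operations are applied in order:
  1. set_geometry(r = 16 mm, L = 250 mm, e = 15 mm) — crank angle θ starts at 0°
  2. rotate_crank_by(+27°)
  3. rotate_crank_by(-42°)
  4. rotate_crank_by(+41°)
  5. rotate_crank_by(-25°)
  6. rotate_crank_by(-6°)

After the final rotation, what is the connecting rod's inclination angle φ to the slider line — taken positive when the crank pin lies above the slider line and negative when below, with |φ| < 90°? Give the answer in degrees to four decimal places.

set_geometry: r = 16 mm, L = 250 mm, e = 15 mm; θ ← 0°
rotate_crank_by(+27°): θ ← 0° +27° = 27°
rotate_crank_by(-42°): θ ← 27° -42° = -15°
rotate_crank_by(+41°): θ ← -15° +41° = 26°
rotate_crank_by(-25°): θ ← 26° -25° = 1°
rotate_crank_by(-6°): θ ← 1° -6° = -5°
crank pin P = (r cos θ, r sin θ) = (15.939115, -1.394492)
h = r sin θ − e = -1.394492 − 15 = -16.394492
sin φ = h / L = -16.394492 / 250 = -0.06557797
φ = arcsin(-0.06557797) = -3.760039°

-3.7600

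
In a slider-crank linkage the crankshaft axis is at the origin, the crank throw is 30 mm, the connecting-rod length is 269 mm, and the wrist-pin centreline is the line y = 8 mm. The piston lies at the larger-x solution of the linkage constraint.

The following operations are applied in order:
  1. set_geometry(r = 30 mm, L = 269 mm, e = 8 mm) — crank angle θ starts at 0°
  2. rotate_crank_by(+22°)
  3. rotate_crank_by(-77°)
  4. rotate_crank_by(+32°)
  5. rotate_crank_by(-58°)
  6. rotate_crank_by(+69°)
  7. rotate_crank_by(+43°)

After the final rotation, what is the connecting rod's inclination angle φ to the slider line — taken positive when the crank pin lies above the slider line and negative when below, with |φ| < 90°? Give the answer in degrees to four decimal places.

1.5873

set_geometry: r = 30 mm, L = 269 mm, e = 8 mm; θ ← 0°
rotate_crank_by(+22°): θ ← 0° +22° = 22°
rotate_crank_by(-77°): θ ← 22° -77° = -55°
rotate_crank_by(+32°): θ ← -55° +32° = -23°
rotate_crank_by(-58°): θ ← -23° -58° = -81°
rotate_crank_by(+69°): θ ← -81° +69° = -12°
rotate_crank_by(+43°): θ ← -12° +43° = 31°
crank pin P = (r cos θ, r sin θ) = (25.715019, 15.451142)
h = r sin θ − e = 15.451142 − 8 = 7.451142
sin φ = h / L = 7.451142 / 269 = 0.02769941
φ = arcsin(0.02769941) = 1.587263°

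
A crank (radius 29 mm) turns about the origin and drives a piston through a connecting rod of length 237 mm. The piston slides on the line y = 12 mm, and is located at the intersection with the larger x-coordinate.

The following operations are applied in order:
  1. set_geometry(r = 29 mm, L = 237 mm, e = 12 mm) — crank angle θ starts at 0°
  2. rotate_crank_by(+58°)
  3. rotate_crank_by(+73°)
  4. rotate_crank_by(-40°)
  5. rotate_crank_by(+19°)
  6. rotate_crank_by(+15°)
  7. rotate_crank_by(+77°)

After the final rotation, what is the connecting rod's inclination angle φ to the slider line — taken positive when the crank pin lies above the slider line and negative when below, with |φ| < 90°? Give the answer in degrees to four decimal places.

-5.5360

set_geometry: r = 29 mm, L = 237 mm, e = 12 mm; θ ← 0°
rotate_crank_by(+58°): θ ← 0° +58° = 58°
rotate_crank_by(+73°): θ ← 58° +73° = 131°
rotate_crank_by(-40°): θ ← 131° -40° = 91°
rotate_crank_by(+19°): θ ← 91° +19° = 110°
rotate_crank_by(+15°): θ ← 110° +15° = 125°
rotate_crank_by(+77°): θ ← 125° +77° = 202°
crank pin P = (r cos θ, r sin θ) = (-26.888332, -10.863591)
h = r sin θ − e = -10.863591 − 12 = -22.863591
sin φ = h / L = -22.863591 / 237 = -0.09647085
φ = arcsin(-0.09647085) = -5.535982°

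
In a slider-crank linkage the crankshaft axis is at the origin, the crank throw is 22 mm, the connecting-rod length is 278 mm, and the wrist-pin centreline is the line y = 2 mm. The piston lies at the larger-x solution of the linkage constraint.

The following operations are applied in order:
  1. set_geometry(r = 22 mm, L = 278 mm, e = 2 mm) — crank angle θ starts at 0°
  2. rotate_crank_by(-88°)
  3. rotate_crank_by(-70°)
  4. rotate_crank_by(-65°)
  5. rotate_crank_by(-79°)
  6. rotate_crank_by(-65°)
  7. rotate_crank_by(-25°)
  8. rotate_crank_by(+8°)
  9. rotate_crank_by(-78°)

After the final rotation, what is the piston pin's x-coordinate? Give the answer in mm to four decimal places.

set_geometry: r = 22 mm, L = 278 mm, e = 2 mm; θ ← 0°
rotate_crank_by(-88°): θ ← 0° -88° = -88°
rotate_crank_by(-70°): θ ← -88° -70° = -158°
rotate_crank_by(-65°): θ ← -158° -65° = -223°
rotate_crank_by(-79°): θ ← -223° -79° = -302°
rotate_crank_by(-65°): θ ← -302° -65° = -367°
rotate_crank_by(-25°): θ ← -367° -25° = -392°
rotate_crank_by(+8°): θ ← -392° +8° = -384°
rotate_crank_by(-78°): θ ← -384° -78° = -462°
crank pin P = (r cos θ, r sin θ) = (-4.574057, -21.519247)
h = r sin θ − e = -21.519247 − 2 = -23.519247
x = r cos θ + √(L² − h²) = -4.574057 + √(77284.0 − 553.1550) = -4.574057 + 277.003330 = 272.429273

272.4293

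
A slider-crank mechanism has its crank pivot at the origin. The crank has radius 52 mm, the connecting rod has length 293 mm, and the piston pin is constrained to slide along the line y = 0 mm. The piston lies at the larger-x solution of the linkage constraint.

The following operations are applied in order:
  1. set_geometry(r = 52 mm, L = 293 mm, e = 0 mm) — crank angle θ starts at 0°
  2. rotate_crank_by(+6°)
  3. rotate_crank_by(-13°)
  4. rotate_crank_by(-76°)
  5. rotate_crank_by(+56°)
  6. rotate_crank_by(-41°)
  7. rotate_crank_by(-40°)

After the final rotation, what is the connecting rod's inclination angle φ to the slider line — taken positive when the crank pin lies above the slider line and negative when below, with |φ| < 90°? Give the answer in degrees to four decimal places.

set_geometry: r = 52 mm, L = 293 mm, e = 0 mm; θ ← 0°
rotate_crank_by(+6°): θ ← 0° +6° = 6°
rotate_crank_by(-13°): θ ← 6° -13° = -7°
rotate_crank_by(-76°): θ ← -7° -76° = -83°
rotate_crank_by(+56°): θ ← -83° +56° = -27°
rotate_crank_by(-41°): θ ← -27° -41° = -68°
rotate_crank_by(-40°): θ ← -68° -40° = -108°
crank pin P = (r cos θ, r sin θ) = (-16.068884, -49.454939)
h = r sin θ − e = -49.454939 − 0 = -49.454939
sin φ = h / L = -49.454939 / 293 = -0.16878819
φ = arcsin(-0.16878819) = -9.717369°

-9.7174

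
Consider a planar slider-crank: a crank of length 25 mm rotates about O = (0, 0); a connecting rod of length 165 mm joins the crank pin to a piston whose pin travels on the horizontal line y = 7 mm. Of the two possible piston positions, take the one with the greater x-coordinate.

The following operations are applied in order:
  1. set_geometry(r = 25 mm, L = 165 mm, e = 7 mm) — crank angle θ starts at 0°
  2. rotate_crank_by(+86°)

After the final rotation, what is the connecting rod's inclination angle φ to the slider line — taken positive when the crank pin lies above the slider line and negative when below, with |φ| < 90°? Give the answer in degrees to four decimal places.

set_geometry: r = 25 mm, L = 165 mm, e = 7 mm; θ ← 0°
rotate_crank_by(+86°): θ ← 0° +86° = 86°
crank pin P = (r cos θ, r sin θ) = (1.743912, 24.939101)
h = r sin θ − e = 24.939101 − 7 = 17.939101
sin φ = h / L = 17.939101 / 165 = 0.10872183
φ = arcsin(0.10872183) = 6.241640°

6.2416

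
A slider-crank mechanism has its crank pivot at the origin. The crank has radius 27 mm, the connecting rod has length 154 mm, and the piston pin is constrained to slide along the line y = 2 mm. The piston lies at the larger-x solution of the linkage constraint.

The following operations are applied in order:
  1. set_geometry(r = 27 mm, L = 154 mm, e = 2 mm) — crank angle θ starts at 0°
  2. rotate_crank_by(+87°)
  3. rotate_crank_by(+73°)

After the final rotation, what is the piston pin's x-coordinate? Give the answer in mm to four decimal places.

set_geometry: r = 27 mm, L = 154 mm, e = 2 mm; θ ← 0°
rotate_crank_by(+87°): θ ← 0° +87° = 87°
rotate_crank_by(+73°): θ ← 87° +73° = 160°
crank pin P = (r cos θ, r sin θ) = (-25.371701, 9.234544)
h = r sin θ − e = 9.234544 − 2 = 7.234544
x = r cos θ + √(L² − h²) = -25.371701 + √(23716.0 − 52.3386) = -25.371701 + 153.829976 = 128.458275

128.4583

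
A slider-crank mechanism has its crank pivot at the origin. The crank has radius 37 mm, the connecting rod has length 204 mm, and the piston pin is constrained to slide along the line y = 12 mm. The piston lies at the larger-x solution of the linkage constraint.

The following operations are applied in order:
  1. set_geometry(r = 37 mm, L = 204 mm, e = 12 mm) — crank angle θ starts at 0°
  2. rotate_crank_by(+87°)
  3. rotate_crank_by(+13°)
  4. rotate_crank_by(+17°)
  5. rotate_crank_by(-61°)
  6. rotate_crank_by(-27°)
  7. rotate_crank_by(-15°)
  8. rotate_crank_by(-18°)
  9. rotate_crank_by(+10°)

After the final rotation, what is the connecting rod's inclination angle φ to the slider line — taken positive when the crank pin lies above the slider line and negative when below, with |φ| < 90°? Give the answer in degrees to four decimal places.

-2.2847

set_geometry: r = 37 mm, L = 204 mm, e = 12 mm; θ ← 0°
rotate_crank_by(+87°): θ ← 0° +87° = 87°
rotate_crank_by(+13°): θ ← 87° +13° = 100°
rotate_crank_by(+17°): θ ← 100° +17° = 117°
rotate_crank_by(-61°): θ ← 117° -61° = 56°
rotate_crank_by(-27°): θ ← 56° -27° = 29°
rotate_crank_by(-15°): θ ← 29° -15° = 14°
rotate_crank_by(-18°): θ ← 14° -18° = -4°
rotate_crank_by(+10°): θ ← -4° +10° = 6°
crank pin P = (r cos θ, r sin θ) = (36.797310, 3.867553)
h = r sin θ − e = 3.867553 − 12 = -8.132447
sin φ = h / L = -8.132447 / 204 = -0.03986494
φ = arcsin(-0.03986494) = -2.284698°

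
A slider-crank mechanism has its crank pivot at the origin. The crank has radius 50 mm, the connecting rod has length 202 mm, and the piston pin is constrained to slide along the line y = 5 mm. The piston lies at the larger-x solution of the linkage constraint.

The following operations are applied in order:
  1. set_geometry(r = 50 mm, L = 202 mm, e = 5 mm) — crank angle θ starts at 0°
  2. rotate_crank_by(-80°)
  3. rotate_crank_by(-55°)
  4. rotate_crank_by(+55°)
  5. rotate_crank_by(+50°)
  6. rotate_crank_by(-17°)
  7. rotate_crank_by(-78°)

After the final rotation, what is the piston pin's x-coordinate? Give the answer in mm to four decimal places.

set_geometry: r = 50 mm, L = 202 mm, e = 5 mm; θ ← 0°
rotate_crank_by(-80°): θ ← 0° -80° = -80°
rotate_crank_by(-55°): θ ← -80° -55° = -135°
rotate_crank_by(+55°): θ ← -135° +55° = -80°
rotate_crank_by(+50°): θ ← -80° +50° = -30°
rotate_crank_by(-17°): θ ← -30° -17° = -47°
rotate_crank_by(-78°): θ ← -47° -78° = -125°
crank pin P = (r cos θ, r sin θ) = (-28.678822, -40.957602)
h = r sin θ − e = -40.957602 − 5 = -45.957602
x = r cos θ + √(L² − h²) = -28.678822 + √(40804.0 − 2112.1012) = -28.678822 + 196.702564 = 168.023742

168.0237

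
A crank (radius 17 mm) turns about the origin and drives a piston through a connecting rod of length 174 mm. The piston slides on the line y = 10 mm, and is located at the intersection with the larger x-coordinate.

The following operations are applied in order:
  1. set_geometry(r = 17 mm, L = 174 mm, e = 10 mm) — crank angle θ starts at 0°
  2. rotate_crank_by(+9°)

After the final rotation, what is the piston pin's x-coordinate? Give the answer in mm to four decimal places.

190.6358

set_geometry: r = 17 mm, L = 174 mm, e = 10 mm; θ ← 0°
rotate_crank_by(+9°): θ ← 0° +9° = 9°
crank pin P = (r cos θ, r sin θ) = (16.790702, 2.659386)
h = r sin θ − e = 2.659386 − 10 = -7.340614
x = r cos θ + √(L² − h²) = 16.790702 + √(30276.0 − 53.8846) = 16.790702 + 173.845090 = 190.635792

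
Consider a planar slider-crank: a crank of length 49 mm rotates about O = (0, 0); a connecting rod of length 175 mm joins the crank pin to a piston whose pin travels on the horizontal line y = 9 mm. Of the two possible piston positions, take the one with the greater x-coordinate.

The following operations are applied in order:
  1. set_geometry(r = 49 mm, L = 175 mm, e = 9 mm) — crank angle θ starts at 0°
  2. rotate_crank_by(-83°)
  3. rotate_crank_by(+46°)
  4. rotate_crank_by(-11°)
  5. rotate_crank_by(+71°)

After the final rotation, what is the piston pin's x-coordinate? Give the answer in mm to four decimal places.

set_geometry: r = 49 mm, L = 175 mm, e = 9 mm; θ ← 0°
rotate_crank_by(-83°): θ ← 0° -83° = -83°
rotate_crank_by(+46°): θ ← -83° +46° = -37°
rotate_crank_by(-11°): θ ← -37° -11° = -48°
rotate_crank_by(+71°): θ ← -48° +71° = 23°
crank pin P = (r cos θ, r sin θ) = (45.104738, 19.145825)
h = r sin θ − e = 19.145825 − 9 = 10.145825
x = r cos θ + √(L² − h²) = 45.104738 + √(30625.0 − 102.9378) = 45.104738 + 174.705645 = 219.810382

219.8104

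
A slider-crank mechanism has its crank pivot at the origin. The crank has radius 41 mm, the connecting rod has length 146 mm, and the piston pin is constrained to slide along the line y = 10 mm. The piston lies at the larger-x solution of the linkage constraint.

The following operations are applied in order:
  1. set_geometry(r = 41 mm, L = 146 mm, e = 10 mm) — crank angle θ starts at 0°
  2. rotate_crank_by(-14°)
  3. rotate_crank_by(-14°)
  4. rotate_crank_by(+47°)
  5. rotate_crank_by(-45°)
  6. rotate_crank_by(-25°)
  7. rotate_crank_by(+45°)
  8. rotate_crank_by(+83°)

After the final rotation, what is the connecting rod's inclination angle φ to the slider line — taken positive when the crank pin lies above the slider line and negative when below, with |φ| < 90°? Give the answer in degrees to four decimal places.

set_geometry: r = 41 mm, L = 146 mm, e = 10 mm; θ ← 0°
rotate_crank_by(-14°): θ ← 0° -14° = -14°
rotate_crank_by(-14°): θ ← -14° -14° = -28°
rotate_crank_by(+47°): θ ← -28° +47° = 19°
rotate_crank_by(-45°): θ ← 19° -45° = -26°
rotate_crank_by(-25°): θ ← -26° -25° = -51°
rotate_crank_by(+45°): θ ← -51° +45° = -6°
rotate_crank_by(+83°): θ ← -6° +83° = 77°
crank pin P = (r cos θ, r sin θ) = (9.222993, 39.949173)
h = r sin θ − e = 39.949173 − 10 = 29.949173
sin φ = h / L = 29.949173 / 146 = 0.20513132
φ = arcsin(0.20513132) = 11.837186°

11.8372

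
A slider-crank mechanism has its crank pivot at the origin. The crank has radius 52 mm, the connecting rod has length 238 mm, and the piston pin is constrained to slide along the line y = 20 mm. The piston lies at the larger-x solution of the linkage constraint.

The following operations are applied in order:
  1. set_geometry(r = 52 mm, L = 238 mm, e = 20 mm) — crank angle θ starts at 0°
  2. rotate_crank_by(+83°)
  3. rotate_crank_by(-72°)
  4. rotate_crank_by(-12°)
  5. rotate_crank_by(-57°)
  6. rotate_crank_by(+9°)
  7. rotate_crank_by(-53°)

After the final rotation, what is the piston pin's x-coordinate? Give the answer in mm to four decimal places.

216.3941

set_geometry: r = 52 mm, L = 238 mm, e = 20 mm; θ ← 0°
rotate_crank_by(+83°): θ ← 0° +83° = 83°
rotate_crank_by(-72°): θ ← 83° -72° = 11°
rotate_crank_by(-12°): θ ← 11° -12° = -1°
rotate_crank_by(-57°): θ ← -1° -57° = -58°
rotate_crank_by(+9°): θ ← -58° +9° = -49°
rotate_crank_by(-53°): θ ← -49° -53° = -102°
crank pin P = (r cos θ, r sin θ) = (-10.811408, -50.863675)
h = r sin θ − e = -50.863675 − 20 = -70.863675
x = r cos θ + √(L² − h²) = -10.811408 + √(56644.0 − 5021.6605) = -10.811408 + 227.205501 = 216.394093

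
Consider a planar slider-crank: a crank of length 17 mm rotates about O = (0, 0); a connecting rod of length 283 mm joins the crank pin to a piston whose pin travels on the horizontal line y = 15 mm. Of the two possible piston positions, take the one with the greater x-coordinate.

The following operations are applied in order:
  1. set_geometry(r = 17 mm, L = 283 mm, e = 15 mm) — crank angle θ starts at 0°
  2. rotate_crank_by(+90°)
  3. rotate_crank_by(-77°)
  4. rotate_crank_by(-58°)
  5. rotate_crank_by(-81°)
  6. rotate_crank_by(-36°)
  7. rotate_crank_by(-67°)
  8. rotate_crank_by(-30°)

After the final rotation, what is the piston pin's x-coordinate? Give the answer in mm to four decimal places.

set_geometry: r = 17 mm, L = 283 mm, e = 15 mm; θ ← 0°
rotate_crank_by(+90°): θ ← 0° +90° = 90°
rotate_crank_by(-77°): θ ← 90° -77° = 13°
rotate_crank_by(-58°): θ ← 13° -58° = -45°
rotate_crank_by(-81°): θ ← -45° -81° = -126°
rotate_crank_by(-36°): θ ← -126° -36° = -162°
rotate_crank_by(-67°): θ ← -162° -67° = -229°
rotate_crank_by(-30°): θ ← -229° -30° = -259°
crank pin P = (r cos θ, r sin θ) = (-3.243753, 16.687662)
h = r sin θ − e = 16.687662 − 15 = 1.687662
x = r cos θ + √(L² − h²) = -3.243753 + √(80089.0 − 2.8482) = -3.243753 + 282.994968 = 279.751215

279.7512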